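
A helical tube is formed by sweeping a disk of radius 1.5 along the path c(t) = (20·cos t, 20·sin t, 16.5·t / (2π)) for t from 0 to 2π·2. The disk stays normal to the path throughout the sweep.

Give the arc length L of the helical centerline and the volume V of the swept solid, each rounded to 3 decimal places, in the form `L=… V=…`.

2πR = 2π·20 = 125.663706
per-turn = √(125.663706² + 16.5²) = √(15791.3670 + 272.25) = √16063.6170 = 126.742325
L = 2 × 126.742325 = 253.484651
V = π·1.5² × L = 7.068583 × 253.484651 = 1791.777412

L=253.485 V=1791.777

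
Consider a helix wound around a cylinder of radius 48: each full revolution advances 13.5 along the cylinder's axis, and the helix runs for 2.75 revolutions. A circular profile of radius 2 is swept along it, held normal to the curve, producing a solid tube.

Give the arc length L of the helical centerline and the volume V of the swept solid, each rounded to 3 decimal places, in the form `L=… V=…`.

L=830.211 V=10432.738

2πR = 2π·48 = 301.592895
per-turn = √(301.592895² + 13.5²) = √(90958.2742 + 182.25) = √91140.5242 = 301.894889
L = 2.75 × 301.894889 = 830.210945
V = π·2² × L = 12.566371 × 830.210945 = 10432.738429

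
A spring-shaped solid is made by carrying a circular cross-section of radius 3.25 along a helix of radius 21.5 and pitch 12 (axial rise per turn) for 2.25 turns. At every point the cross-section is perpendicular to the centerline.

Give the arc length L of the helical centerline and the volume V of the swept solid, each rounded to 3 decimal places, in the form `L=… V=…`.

2πR = 2π·21.5 = 135.088484
per-turn = √(135.088484² + 12²) = √(18248.8985 + 144) = √18392.8985 = 135.620421
L = 2.25 × 135.620421 = 305.145947
V = π·3.25² × L = 33.183072 × 305.145947 = 10125.680046

L=305.146 V=10125.680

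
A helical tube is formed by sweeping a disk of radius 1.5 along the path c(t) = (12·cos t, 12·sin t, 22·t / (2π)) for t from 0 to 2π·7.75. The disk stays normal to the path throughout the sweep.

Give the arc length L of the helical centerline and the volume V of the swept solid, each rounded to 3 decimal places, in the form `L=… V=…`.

2πR = 2π·12 = 75.398224
per-turn = √(75.398224² + 22²) = √(5684.8921 + 484) = √6168.8921 = 78.542295
L = 7.75 × 78.542295 = 608.702788
V = π·1.5² × L = 7.068583 × 608.702788 = 4302.666464

L=608.703 V=4302.666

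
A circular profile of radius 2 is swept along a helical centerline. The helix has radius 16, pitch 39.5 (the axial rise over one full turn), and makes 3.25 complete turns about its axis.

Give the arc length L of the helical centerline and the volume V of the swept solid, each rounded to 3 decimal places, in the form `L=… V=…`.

L=351.041 V=4411.311

2πR = 2π·16 = 100.530965
per-turn = √(100.530965² + 39.5²) = √(10106.4749 + 1560.25) = √11666.7249 = 108.012615
L = 3.25 × 108.012615 = 351.040997
V = π·2² × L = 12.566371 × 351.040997 = 4411.311274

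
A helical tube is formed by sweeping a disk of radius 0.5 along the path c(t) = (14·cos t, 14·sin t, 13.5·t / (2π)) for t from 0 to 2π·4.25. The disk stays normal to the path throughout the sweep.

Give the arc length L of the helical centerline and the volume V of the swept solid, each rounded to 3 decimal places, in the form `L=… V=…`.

L=378.227 V=297.058

2πR = 2π·14 = 87.964594
per-turn = √(87.964594² + 13.5²) = √(7737.7699 + 182.25) = √7920.0199 = 88.994493
L = 4.25 × 88.994493 = 378.226597
V = π·0.5² × L = 0.785398 × 378.226597 = 297.058474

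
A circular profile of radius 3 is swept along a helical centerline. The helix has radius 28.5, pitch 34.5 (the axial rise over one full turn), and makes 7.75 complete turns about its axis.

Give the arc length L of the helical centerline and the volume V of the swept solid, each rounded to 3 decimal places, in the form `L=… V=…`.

2πR = 2π·28.5 = 179.070781
per-turn = √(179.070781² + 34.5²) = √(32066.3447 + 1190.25) = √33256.5947 = 182.363907
L = 7.75 × 182.363907 = 1413.320282
V = π·3² × L = 28.274334 × 1413.320282 = 39960.689532

L=1413.320 V=39960.690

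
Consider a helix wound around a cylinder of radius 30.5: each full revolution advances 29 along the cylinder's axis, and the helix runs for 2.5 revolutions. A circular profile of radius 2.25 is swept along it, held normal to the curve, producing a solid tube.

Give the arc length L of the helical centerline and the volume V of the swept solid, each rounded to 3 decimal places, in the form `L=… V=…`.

2πR = 2π·30.5 = 191.637152
per-turn = √(191.637152² + 29²) = √(36724.7980 + 841) = √37565.7980 = 193.818982
L = 2.5 × 193.818982 = 484.547456
V = π·2.25² × L = 15.904313 × 484.547456 = 7706.394315

L=484.547 V=7706.394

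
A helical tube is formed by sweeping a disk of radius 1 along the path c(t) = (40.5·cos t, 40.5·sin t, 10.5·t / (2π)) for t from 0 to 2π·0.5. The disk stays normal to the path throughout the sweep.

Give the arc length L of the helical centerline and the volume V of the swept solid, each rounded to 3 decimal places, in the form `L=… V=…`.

L=127.343 V=400.059

2πR = 2π·40.5 = 254.469005
per-turn = √(254.469005² + 10.5²) = √(64754.4745 + 110.25) = √64864.7245 = 254.685540
L = 0.5 × 254.685540 = 127.342770
V = π·1² × L = 3.141593 × 127.342770 = 400.059111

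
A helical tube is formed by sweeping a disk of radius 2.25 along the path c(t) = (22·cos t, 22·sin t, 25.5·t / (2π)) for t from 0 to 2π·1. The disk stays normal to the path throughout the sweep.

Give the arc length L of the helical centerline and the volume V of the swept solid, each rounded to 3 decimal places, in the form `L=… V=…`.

L=140.562 V=2235.549

2πR = 2π·22 = 138.230077
per-turn = √(138.230077² + 25.5²) = √(19107.5541 + 650.25) = √19757.8041 = 140.562456
L = 1 × 140.562456 = 140.562456
V = π·2.25² × L = 15.904313 × 140.562456 = 2235.549274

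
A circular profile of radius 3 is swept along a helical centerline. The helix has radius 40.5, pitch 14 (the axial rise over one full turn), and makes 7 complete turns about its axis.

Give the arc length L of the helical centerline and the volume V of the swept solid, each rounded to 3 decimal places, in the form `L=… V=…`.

2πR = 2π·40.5 = 254.469005
per-turn = √(254.469005² + 14²) = √(64754.4745 + 196) = √64950.4745 = 254.853830
L = 7 × 254.853830 = 1783.976807
V = π·3² × L = 28.274334 × 1783.976807 = 50440.755890

L=1783.977 V=50440.756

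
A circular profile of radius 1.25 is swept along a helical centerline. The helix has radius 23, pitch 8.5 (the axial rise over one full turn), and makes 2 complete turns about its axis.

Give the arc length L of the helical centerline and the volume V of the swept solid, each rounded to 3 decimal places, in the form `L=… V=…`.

2πR = 2π·23 = 144.513262
per-turn = √(144.513262² + 8.5²) = √(20884.0829 + 72.25) = √20956.3329 = 144.763023
L = 2 × 144.763023 = 289.526047
V = π·1.25² × L = 4.908739 × 289.526047 = 1421.207658

L=289.526 V=1421.208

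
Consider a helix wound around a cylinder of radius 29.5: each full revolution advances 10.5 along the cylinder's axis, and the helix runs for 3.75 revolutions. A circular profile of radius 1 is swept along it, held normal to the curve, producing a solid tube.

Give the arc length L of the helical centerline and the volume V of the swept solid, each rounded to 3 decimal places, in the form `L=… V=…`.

2πR = 2π·29.5 = 185.353967
per-turn = √(185.353967² + 10.5²) = √(34356.0929 + 110.25) = √34466.3429 = 185.651132
L = 3.75 × 185.651132 = 696.191746
V = π·1² × L = 3.141593 × 696.191746 = 2187.150875

L=696.192 V=2187.151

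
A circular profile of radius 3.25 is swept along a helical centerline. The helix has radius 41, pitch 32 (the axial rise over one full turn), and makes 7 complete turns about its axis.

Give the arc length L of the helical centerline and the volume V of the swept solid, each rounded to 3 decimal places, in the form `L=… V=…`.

L=1817.133 V=60298.069

2πR = 2π·41 = 257.610598
per-turn = √(257.610598² + 32²) = √(66363.2200 + 1024) = √67387.2200 = 259.590485
L = 7 × 259.590485 = 1817.133396
V = π·3.25² × L = 33.183072 × 1817.133396 = 60298.069054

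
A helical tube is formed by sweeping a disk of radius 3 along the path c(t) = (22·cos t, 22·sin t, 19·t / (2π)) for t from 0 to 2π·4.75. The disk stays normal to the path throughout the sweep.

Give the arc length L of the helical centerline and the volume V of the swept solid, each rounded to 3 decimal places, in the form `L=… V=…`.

L=662.766 V=18739.277

2πR = 2π·22 = 138.230077
per-turn = √(138.230077² + 19²) = √(19107.5541 + 361) = √19468.5541 = 139.529761
L = 4.75 × 139.529761 = 662.766363
V = π·3² × L = 28.274334 × 662.766363 = 18739.277442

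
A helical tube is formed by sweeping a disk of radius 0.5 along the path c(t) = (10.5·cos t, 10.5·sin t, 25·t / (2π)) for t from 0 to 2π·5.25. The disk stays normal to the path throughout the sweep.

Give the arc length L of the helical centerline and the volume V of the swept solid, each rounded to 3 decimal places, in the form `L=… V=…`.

L=370.395 V=290.907

2πR = 2π·10.5 = 65.973446
per-turn = √(65.973446² + 25²) = √(4352.4955 + 625) = √4977.4955 = 70.551368
L = 5.25 × 70.551368 = 370.394683
V = π·0.5² × L = 0.785398 × 370.394683 = 290.907303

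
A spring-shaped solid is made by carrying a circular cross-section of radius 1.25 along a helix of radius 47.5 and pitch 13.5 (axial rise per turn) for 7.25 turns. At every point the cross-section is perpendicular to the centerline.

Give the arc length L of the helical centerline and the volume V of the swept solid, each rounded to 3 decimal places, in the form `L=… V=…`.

2πR = 2π·47.5 = 298.451302
per-turn = √(298.451302² + 13.5²) = √(89073.1797 + 182.25) = √89255.4297 = 298.756472
L = 7.25 × 298.756472 = 2165.984424
V = π·1.25² × L = 4.908739 × 2165.984424 = 10632.251178

L=2165.984 V=10632.251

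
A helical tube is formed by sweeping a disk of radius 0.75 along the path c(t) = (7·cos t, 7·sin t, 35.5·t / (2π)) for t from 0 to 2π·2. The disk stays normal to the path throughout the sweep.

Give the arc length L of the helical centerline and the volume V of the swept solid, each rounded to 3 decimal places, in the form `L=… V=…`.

2πR = 2π·7 = 43.982297
per-turn = √(43.982297² + 35.5²) = √(1934.4425 + 1260.25) = √3194.6925 = 56.521611
L = 2 × 56.521611 = 113.043221
V = π·0.75² × L = 1.767146 × 113.043221 = 199.763861

L=113.043 V=199.764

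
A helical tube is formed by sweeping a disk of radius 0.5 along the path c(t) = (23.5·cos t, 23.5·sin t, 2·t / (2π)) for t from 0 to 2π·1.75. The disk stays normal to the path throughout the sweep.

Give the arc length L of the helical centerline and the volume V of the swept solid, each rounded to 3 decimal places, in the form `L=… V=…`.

L=258.420 V=202.962

2πR = 2π·23.5 = 147.654855
per-turn = √(147.654855² + 2²) = √(21801.9561 + 4) = √21805.9561 = 147.668399
L = 1.75 × 147.668399 = 258.419699
V = π·0.5² × L = 0.785398 × 258.419699 = 202.962357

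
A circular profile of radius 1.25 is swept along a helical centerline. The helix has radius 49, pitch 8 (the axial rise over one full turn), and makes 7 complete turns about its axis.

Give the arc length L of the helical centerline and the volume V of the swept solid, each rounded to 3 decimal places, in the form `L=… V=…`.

L=2155.860 V=10582.553

2πR = 2π·49 = 307.876080
per-turn = √(307.876080² + 8²) = √(94787.6807 + 64) = √94851.6807 = 307.980000
L = 7 × 307.980000 = 2155.860003
V = π·1.25² × L = 4.908739 × 2155.860003 = 10582.553043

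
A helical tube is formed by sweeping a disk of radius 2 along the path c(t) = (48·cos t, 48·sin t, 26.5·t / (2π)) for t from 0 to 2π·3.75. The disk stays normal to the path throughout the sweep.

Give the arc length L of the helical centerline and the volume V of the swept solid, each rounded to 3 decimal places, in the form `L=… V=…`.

2πR = 2π·48 = 301.592895
per-turn = √(301.592895² + 26.5²) = √(90958.2742 + 702.25) = √91660.5242 = 302.754891
L = 3.75 × 302.754891 = 1135.330842
V = π·2² × L = 12.566371 × 1135.330842 = 14266.988132

L=1135.331 V=14266.988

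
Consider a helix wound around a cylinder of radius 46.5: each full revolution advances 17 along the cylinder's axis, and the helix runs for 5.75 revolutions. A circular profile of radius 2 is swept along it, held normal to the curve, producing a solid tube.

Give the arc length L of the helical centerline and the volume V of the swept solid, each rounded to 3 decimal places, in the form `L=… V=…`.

L=1682.808 V=21146.790

2πR = 2π·46.5 = 292.168117
per-turn = √(292.168117² + 17²) = √(85362.2085 + 289) = √85651.2085 = 292.662277
L = 5.75 × 292.662277 = 1682.808094
V = π·2² × L = 12.566371 × 1682.808094 = 21146.790177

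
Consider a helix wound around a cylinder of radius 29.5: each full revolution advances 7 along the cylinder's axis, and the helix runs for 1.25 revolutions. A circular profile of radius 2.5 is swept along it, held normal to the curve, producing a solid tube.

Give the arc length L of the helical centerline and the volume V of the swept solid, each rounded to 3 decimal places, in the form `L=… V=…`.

L=231.858 V=4552.514

2πR = 2π·29.5 = 185.353967
per-turn = √(185.353967² + 7²) = √(34356.0929 + 49) = √34405.0929 = 185.486099
L = 1.25 × 185.486099 = 231.857624
V = π·2.5² × L = 19.634954 × 231.857624 = 4552.513796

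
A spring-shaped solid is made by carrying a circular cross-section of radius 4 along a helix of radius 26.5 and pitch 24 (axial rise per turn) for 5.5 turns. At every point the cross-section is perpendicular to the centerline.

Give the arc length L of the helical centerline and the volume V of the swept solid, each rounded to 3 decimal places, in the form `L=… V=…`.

2πR = 2π·26.5 = 166.504411
per-turn = √(166.504411² + 24²) = √(27723.7188 + 576) = √28299.7188 = 168.225203
L = 5.5 × 168.225203 = 925.238614
V = π·4² × L = 50.265482 × 925.238614 = 46507.565314

L=925.239 V=46507.565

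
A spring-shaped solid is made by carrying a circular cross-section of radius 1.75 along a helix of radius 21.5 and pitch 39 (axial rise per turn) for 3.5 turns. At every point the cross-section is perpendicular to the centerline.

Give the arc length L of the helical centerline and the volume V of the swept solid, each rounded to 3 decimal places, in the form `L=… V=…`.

2πR = 2π·21.5 = 135.088484
per-turn = √(135.088484² + 39²) = √(18248.8985 + 1521) = √19769.8985 = 140.605471
L = 3.5 × 140.605471 = 492.119149
V = π·1.75² × L = 9.621128 × 492.119149 = 4734.741081

L=492.119 V=4734.741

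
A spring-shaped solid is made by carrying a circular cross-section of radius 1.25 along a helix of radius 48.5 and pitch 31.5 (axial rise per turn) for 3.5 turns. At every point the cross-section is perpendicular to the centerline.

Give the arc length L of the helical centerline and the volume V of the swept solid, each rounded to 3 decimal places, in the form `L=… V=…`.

L=1072.254 V=5263.413

2πR = 2π·48.5 = 304.734487
per-turn = √(304.734487² + 31.5²) = √(92863.1078 + 992.25) = √93855.3578 = 306.358218
L = 3.5 × 306.358218 = 1072.253763
V = π·1.25² × L = 4.908739 × 1072.253763 = 5263.413353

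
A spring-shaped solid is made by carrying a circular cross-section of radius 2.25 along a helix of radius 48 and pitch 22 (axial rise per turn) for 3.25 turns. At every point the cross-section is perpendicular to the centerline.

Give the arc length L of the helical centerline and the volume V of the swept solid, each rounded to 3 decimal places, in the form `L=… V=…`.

L=982.781 V=15630.461

2πR = 2π·48 = 301.592895
per-turn = √(301.592895² + 22²) = √(90958.2742 + 484) = √91442.2742 = 302.394236
L = 3.25 × 302.394236 = 982.781268
V = π·2.25² × L = 15.904313 × 982.781268 = 15630.460710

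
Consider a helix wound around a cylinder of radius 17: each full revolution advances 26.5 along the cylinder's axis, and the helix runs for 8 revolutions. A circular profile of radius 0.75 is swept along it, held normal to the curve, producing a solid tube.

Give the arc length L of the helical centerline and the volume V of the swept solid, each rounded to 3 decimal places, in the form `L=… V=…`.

L=880.419 V=1555.828

2πR = 2π·17 = 106.814150
per-turn = √(106.814150² + 26.5²) = √(11409.2627 + 702.25) = √12111.5127 = 110.052318
L = 8 × 110.052318 = 880.418544
V = π·0.75² × L = 1.767146 × 880.418544 = 1555.827991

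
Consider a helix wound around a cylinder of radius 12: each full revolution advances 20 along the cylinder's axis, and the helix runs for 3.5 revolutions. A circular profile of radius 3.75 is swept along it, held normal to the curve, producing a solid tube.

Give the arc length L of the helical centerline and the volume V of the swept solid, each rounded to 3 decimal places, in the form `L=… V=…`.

2πR = 2π·12 = 75.398224
per-turn = √(75.398224² + 20²) = √(5684.8921 + 400) = √6084.8921 = 78.005719
L = 3.5 × 78.005719 = 273.020015
V = π·3.75² × L = 44.178647 × 273.020015 = 12061.654787

L=273.020 V=12061.655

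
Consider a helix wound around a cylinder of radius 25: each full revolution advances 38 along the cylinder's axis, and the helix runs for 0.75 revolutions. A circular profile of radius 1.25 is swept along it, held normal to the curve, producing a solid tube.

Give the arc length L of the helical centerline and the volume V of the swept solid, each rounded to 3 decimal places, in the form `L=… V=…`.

L=121.208 V=594.978

2πR = 2π·25 = 157.079633
per-turn = √(157.079633² + 38²) = √(24674.0110 + 1444) = √26118.0110 = 161.610677
L = 0.75 × 161.610677 = 121.208008
V = π·1.25² × L = 4.908739 × 121.208008 = 594.978418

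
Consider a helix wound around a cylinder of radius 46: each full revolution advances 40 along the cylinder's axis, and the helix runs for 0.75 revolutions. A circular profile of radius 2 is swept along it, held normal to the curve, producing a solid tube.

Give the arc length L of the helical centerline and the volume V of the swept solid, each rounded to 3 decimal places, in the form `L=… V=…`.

2πR = 2π·46 = 289.026524
per-turn = √(289.026524² + 40²) = √(83536.3317 + 1600) = √85136.3317 = 291.781308
L = 0.75 × 291.781308 = 218.835981
V = π·2² × L = 12.566371 × 218.835981 = 2749.974040

L=218.836 V=2749.974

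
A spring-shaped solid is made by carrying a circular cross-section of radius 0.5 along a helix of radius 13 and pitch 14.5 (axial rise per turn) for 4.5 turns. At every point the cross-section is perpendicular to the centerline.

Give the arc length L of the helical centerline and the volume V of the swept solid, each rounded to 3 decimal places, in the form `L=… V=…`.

2πR = 2π·13 = 81.681409
per-turn = √(81.681409² + 14.5²) = √(6671.8526 + 210.25) = √6882.1026 = 82.958439
L = 4.5 × 82.958439 = 373.312975
V = π·0.5² × L = 0.785398 × 373.312975 = 293.199325

L=373.313 V=293.199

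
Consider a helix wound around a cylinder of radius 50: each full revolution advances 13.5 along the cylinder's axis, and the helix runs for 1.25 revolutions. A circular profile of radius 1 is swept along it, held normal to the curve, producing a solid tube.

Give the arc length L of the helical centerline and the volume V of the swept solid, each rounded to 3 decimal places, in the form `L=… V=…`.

L=393.061 V=1234.839

2πR = 2π·50 = 314.159265
per-turn = √(314.159265² + 13.5²) = √(98696.0440 + 182.25) = √98878.2940 = 314.449191
L = 1.25 × 314.449191 = 393.061489
V = π·1² × L = 3.141593 × 393.061489 = 1234.839087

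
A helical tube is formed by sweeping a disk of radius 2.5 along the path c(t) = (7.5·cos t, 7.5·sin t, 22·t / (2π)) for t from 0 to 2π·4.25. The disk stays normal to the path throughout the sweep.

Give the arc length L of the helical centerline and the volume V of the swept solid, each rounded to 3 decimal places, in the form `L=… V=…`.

2πR = 2π·7.5 = 47.123890
per-turn = √(47.123890² + 22²) = √(2220.6610 + 484) = √2704.6610 = 52.006355
L = 4.25 × 52.006355 = 221.027010
V = π·2.5² × L = 19.634954 × 221.027010 = 4339.855192

L=221.027 V=4339.855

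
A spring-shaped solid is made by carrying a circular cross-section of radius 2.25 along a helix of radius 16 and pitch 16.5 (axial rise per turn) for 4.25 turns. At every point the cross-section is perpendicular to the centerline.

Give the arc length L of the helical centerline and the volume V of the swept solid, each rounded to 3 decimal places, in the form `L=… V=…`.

L=432.973 V=6886.140

2πR = 2π·16 = 100.530965
per-turn = √(100.530965² + 16.5²) = √(10106.4749 + 272.25) = √10378.7249 = 101.876027
L = 4.25 × 101.876027 = 432.973115
V = π·2.25² × L = 15.904313 × 432.973115 = 6886.139865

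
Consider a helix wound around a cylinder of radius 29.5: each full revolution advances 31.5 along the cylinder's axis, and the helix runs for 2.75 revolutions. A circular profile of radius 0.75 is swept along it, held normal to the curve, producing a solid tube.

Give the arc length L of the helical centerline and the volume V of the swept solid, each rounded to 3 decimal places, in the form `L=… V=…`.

2πR = 2π·29.5 = 185.353967
per-turn = √(185.353967² + 31.5²) = √(34356.0929 + 992.25) = √35348.3429 = 188.011550
L = 2.75 × 188.011550 = 517.031762
V = π·0.75² × L = 1.767146 × 517.031762 = 913.670542

L=517.032 V=913.671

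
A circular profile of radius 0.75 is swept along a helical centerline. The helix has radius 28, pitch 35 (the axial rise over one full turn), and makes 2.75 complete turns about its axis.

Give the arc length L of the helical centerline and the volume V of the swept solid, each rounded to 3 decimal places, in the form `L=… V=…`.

2πR = 2π·28 = 175.929189
per-turn = √(175.929189² + 35²) = √(30951.0794 + 1225) = √32176.0794 = 179.376920
L = 2.75 × 179.376920 = 493.286530
V = π·0.75² × L = 1.767146 × 493.286530 = 871.709253

L=493.287 V=871.709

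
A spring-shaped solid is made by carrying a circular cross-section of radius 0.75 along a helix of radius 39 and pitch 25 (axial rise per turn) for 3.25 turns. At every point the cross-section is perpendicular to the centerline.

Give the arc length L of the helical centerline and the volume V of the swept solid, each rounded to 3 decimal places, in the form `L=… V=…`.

L=800.528 V=1414.649

2πR = 2π·39 = 245.044227
per-turn = √(245.044227² + 25²) = √(60046.6732 + 625) = √60671.6732 = 246.316206
L = 3.25 × 246.316206 = 800.527668
V = π·0.75² × L = 1.767146 × 800.527668 = 1414.649161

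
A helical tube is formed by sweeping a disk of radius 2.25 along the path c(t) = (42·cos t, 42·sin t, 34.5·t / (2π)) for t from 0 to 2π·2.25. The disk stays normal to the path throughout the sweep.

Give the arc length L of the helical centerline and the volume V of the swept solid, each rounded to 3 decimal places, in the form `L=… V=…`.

L=598.814 V=9523.719

2πR = 2π·42 = 263.893783
per-turn = √(263.893783² + 34.5²) = √(69639.9287 + 1190.25) = √70830.1787 = 266.139397
L = 2.25 × 266.139397 = 598.813643
V = π·2.25² × L = 15.904313 × 598.813643 = 9523.719498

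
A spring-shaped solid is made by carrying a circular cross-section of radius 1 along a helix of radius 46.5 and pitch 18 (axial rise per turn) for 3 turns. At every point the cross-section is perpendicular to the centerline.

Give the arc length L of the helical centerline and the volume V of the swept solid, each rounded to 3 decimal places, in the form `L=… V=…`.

L=878.166 V=2758.840

2πR = 2π·46.5 = 292.168117
per-turn = √(292.168117² + 18²) = √(85362.2085 + 324) = √85686.2085 = 292.722067
L = 3 × 292.722067 = 878.166201
V = π·1² × L = 3.141593 × 878.166201 = 2758.840485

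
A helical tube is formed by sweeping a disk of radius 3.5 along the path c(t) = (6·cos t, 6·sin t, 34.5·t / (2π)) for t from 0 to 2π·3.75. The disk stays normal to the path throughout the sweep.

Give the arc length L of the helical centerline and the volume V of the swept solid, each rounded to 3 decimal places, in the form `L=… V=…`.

L=191.635 V=7374.966

2πR = 2π·6 = 37.699112
per-turn = √(37.699112² + 34.5²) = √(1421.2230 + 1190.25) = √2611.4730 = 51.102574
L = 3.75 × 51.102574 = 191.634651
V = π·3.5² × L = 38.484510 × 191.634651 = 7374.965651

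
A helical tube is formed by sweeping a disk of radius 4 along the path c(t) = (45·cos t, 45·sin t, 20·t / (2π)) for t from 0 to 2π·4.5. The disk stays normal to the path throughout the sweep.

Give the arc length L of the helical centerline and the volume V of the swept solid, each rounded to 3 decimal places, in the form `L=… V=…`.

L=1275.524 V=64114.837

2πR = 2π·45 = 282.743339
per-turn = √(282.743339² + 20²) = √(79943.7956 + 400) = √80343.7956 = 283.449812
L = 4.5 × 283.449812 = 1275.524152
V = π·4² × L = 50.265482 × 1275.524152 = 64114.836878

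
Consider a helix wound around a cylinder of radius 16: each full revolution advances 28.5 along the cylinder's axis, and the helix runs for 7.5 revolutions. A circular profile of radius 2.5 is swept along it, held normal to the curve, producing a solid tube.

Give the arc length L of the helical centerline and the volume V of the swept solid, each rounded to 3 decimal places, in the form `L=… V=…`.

L=783.695 V=15387.821

2πR = 2π·16 = 100.530965
per-turn = √(100.530965² + 28.5²) = √(10106.4749 + 812.25) = √10918.7249 = 104.492703
L = 7.5 × 104.492703 = 783.695270
V = π·2.5² × L = 19.634954 × 783.695270 = 15387.820640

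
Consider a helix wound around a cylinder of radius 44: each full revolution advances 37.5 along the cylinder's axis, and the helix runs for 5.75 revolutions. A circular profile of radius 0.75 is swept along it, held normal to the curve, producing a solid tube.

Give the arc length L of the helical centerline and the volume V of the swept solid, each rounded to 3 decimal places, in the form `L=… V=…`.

L=1604.203 V=2834.861

2πR = 2π·44 = 276.460154
per-turn = √(276.460154² + 37.5²) = √(76430.2165 + 1406.25) = √77836.4665 = 278.991875
L = 5.75 × 278.991875 = 1604.203283
V = π·0.75² × L = 1.767146 × 1604.203283 = 2834.861202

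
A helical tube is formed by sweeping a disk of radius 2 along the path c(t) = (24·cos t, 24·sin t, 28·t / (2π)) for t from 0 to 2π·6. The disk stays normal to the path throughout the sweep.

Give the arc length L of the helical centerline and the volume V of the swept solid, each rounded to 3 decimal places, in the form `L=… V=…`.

2πR = 2π·24 = 150.796447
per-turn = √(150.796447² + 28²) = √(22739.5685 + 784) = √23523.5685 = 153.373950
L = 6 × 153.373950 = 920.243700
V = π·2² × L = 12.566371 × 920.243700 = 11564.123390

L=920.244 V=11564.123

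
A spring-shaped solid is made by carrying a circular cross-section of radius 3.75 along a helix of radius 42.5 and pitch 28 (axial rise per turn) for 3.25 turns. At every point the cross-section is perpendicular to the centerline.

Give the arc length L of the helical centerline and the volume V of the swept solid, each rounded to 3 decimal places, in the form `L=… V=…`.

2πR = 2π·42.5 = 267.035376
per-turn = √(267.035376² + 28²) = √(71307.8918 + 784) = √72091.8918 = 268.499333
L = 3.25 × 268.499333 = 872.622832
V = π·3.75² × L = 44.178647 × 872.622832 = 38551.295794

L=872.623 V=38551.296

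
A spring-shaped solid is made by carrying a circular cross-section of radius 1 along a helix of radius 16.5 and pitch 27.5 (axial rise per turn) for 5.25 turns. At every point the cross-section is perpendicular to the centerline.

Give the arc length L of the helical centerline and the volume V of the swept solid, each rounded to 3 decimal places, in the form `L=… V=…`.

2πR = 2π·16.5 = 103.672558
per-turn = √(103.672558² + 27.5²) = √(10747.9992 + 756.25) = √11504.2492 = 107.257863
L = 5.25 × 107.257863 = 563.103781
V = π·1² × L = 3.141593 × 563.103781 = 1769.042702

L=563.104 V=1769.043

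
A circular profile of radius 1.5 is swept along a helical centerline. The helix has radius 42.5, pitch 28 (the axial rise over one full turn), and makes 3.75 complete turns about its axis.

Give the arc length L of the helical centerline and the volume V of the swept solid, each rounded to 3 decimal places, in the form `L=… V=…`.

2πR = 2π·42.5 = 267.035376
per-turn = √(267.035376² + 28²) = √(71307.8918 + 784) = √72091.8918 = 268.499333
L = 3.75 × 268.499333 = 1006.872499
V = π·1.5² × L = 7.068583 × 1006.872499 = 7117.162300

L=1006.872 V=7117.162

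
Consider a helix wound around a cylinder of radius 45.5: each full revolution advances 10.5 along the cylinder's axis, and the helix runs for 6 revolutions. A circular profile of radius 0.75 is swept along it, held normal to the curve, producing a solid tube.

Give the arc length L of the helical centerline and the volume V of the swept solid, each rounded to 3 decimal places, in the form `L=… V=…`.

2πR = 2π·45.5 = 285.884931
per-turn = √(285.884931² + 10.5²) = √(81730.1940 + 110.25) = √81840.4440 = 286.077689
L = 6 × 286.077689 = 1716.466133
V = π·0.75² × L = 1.767146 × 1716.466133 = 3033.246034

L=1716.466 V=3033.246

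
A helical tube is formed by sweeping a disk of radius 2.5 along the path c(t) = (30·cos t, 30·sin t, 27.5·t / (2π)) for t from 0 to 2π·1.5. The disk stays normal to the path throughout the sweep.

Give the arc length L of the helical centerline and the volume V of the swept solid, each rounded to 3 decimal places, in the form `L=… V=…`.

2πR = 2π·30 = 188.495559
per-turn = √(188.495559² + 27.5²) = √(35530.5758 + 756.25) = √36286.8258 = 190.491013
L = 1.5 × 190.491013 = 285.736519
V = π·2.5² × L = 19.634954 × 285.736519 = 5610.423426

L=285.737 V=5610.423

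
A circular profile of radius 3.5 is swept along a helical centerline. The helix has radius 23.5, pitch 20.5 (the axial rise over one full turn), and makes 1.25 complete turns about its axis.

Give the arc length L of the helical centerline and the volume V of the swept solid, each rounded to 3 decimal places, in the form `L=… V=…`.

2πR = 2π·23.5 = 147.654855
per-turn = √(147.654855² + 20.5²) = √(21801.9561 + 420.25) = √22222.2061 = 149.071144
L = 1.25 × 149.071144 = 186.338931
V = π·3.5² × L = 38.484510 × 186.338931 = 7171.162440

L=186.339 V=7171.162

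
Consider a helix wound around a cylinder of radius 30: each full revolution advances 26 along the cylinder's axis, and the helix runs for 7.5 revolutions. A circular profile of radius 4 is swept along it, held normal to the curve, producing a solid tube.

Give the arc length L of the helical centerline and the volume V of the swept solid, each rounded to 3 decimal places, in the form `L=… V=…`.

2πR = 2π·30 = 188.495559
per-turn = √(188.495559² + 26²) = √(35530.5758 + 676) = √36206.5758 = 190.280256
L = 7.5 × 190.280256 = 1427.101920
V = π·4² × L = 50.265482 × 1427.101920 = 71733.966545

L=1427.102 V=71733.967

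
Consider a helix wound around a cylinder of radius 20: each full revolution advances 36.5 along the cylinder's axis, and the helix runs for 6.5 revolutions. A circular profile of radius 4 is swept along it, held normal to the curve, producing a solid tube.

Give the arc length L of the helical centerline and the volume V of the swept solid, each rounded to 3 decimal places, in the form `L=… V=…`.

2πR = 2π·20 = 125.663706
per-turn = √(125.663706² + 36.5²) = √(15791.3670 + 1332.25) = √17123.6170 = 130.857239
L = 6.5 × 130.857239 = 850.572055
V = π·4² × L = 50.265482 × 850.572055 = 42754.414688

L=850.572 V=42754.415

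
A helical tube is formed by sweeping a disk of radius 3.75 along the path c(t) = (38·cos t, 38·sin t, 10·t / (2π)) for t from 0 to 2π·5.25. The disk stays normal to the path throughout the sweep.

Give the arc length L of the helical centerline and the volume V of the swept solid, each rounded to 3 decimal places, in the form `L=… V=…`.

2πR = 2π·38 = 238.761042
per-turn = √(238.761042² + 10²) = √(57006.8350 + 100) = √57106.8350 = 238.970364
L = 5.25 × 238.970364 = 1254.594413
V = π·3.75² × L = 44.178647 × 1254.594413 = 55426.283297

L=1254.594 V=55426.283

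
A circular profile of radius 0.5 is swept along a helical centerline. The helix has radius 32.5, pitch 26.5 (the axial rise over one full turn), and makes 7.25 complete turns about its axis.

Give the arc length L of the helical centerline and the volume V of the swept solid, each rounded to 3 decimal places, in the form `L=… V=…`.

2πR = 2π·32.5 = 204.203522
per-turn = √(204.203522² + 26.5²) = √(41699.0786 + 702.25) = √42401.3286 = 205.915829
L = 7.25 × 205.915829 = 1492.889760
V = π·0.5² × L = 0.785398 × 1492.889760 = 1172.512875

L=1492.890 V=1172.513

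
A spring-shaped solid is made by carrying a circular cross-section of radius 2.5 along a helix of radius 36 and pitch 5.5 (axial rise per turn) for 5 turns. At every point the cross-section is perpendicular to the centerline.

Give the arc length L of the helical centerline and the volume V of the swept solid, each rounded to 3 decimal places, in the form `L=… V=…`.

L=1131.308 V=22213.174

2πR = 2π·36 = 226.194671
per-turn = √(226.194671² + 5.5²) = √(51164.0292 + 30.25) = √51194.2792 = 226.261528
L = 5 × 226.261528 = 1131.307642
V = π·2.5² × L = 19.634954 × 1131.307642 = 22213.173603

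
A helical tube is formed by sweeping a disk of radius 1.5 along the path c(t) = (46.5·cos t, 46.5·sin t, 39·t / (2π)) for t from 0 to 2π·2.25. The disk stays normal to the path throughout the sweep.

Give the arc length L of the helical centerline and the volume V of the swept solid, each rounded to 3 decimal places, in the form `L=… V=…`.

2πR = 2π·46.5 = 292.168117
per-turn = √(292.168117² + 39²) = √(85362.2085 + 1521) = √86883.2085 = 294.759577
L = 2.25 × 294.759577 = 663.209049
V = π·1.5² × L = 7.068583 × 663.209049 = 4687.948522

L=663.209 V=4687.949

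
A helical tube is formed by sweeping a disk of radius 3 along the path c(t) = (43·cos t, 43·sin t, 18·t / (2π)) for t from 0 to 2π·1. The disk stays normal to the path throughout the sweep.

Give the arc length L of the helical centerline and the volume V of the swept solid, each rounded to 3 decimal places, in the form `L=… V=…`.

2πR = 2π·43 = 270.176968
per-turn = √(270.176968² + 18²) = √(72995.5942 + 324) = √73319.5942 = 270.775911
L = 1 × 270.775911 = 270.775911
V = π·3² × L = 28.274334 × 270.775911 = 7656.008524

L=270.776 V=7656.009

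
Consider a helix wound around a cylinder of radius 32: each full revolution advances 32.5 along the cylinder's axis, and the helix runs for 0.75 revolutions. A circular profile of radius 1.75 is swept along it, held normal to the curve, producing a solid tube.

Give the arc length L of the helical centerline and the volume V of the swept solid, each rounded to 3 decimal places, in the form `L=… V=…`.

2πR = 2π·32 = 201.061930
per-turn = √(201.061930² + 32.5²) = √(40425.8996 + 1056.25) = √41482.1496 = 203.671671
L = 0.75 × 203.671671 = 152.753753
V = π·1.75² × L = 9.621128 × 152.753753 = 1469.663337

L=152.754 V=1469.663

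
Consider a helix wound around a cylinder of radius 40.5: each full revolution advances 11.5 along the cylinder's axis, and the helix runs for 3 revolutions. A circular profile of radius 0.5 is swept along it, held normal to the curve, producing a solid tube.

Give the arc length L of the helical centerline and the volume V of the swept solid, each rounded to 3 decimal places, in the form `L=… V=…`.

2πR = 2π·40.5 = 254.469005
per-turn = √(254.469005² + 11.5²) = √(64754.4745 + 132.25) = √64886.7245 = 254.728727
L = 3 × 254.728727 = 764.186182
V = π·0.5² × L = 0.785398 × 764.186182 = 600.190424

L=764.186 V=600.190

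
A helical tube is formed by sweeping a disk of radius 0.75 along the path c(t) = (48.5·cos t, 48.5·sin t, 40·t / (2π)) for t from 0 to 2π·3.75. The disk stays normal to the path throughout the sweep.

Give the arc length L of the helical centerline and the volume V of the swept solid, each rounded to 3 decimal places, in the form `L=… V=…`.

2πR = 2π·48.5 = 304.734487
per-turn = √(304.734487² + 40²) = √(92863.1078 + 1600) = √94463.1078 = 307.348512
L = 3.75 × 307.348512 = 1152.556920
V = π·0.75² × L = 1.767146 × 1152.556920 = 2036.736198

L=1152.557 V=2036.736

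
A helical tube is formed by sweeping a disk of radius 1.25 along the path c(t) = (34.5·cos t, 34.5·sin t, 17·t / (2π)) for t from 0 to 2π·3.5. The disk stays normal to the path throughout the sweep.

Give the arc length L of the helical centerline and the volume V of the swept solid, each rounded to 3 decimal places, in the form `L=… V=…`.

2πR = 2π·34.5 = 216.769893
per-turn = √(216.769893² + 17²) = √(46989.1866 + 289) = √47278.1866 = 217.435477
L = 3.5 × 217.435477 = 761.024169
V = π·1.25² × L = 4.908739 × 761.024169 = 3735.668652

L=761.024 V=3735.669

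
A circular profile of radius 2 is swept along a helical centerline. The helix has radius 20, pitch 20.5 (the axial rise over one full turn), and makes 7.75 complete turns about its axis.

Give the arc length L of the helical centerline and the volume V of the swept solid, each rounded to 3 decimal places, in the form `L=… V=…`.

2πR = 2π·20 = 125.663706
per-turn = √(125.663706² + 20.5²) = √(15791.3670 + 420.25) = √16211.6170 = 127.324848
L = 7.75 × 127.324848 = 986.767576
V = π·2² × L = 12.566371 × 986.767576 = 12400.087067

L=986.768 V=12400.087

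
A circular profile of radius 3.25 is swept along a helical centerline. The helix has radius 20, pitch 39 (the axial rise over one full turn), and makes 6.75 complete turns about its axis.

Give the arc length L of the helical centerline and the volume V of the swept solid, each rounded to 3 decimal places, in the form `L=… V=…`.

L=888.141 V=29471.252

2πR = 2π·20 = 125.663706
per-turn = √(125.663706² + 39²) = √(15791.3670 + 1521) = √17312.3670 = 131.576468
L = 6.75 × 131.576468 = 888.141162
V = π·3.25² × L = 33.183072 × 888.141162 = 29471.252478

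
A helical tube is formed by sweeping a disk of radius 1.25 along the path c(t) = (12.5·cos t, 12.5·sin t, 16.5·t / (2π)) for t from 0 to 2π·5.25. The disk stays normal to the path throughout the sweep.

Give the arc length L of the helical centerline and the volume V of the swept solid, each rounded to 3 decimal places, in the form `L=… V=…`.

2πR = 2π·12.5 = 78.539816
per-turn = √(78.539816² + 16.5²) = √(6168.5028 + 272.25) = √6440.7528 = 80.254301
L = 5.25 × 80.254301 = 421.335078
V = π·1.25² × L = 4.908739 × 421.335078 = 2068.223726

L=421.335 V=2068.224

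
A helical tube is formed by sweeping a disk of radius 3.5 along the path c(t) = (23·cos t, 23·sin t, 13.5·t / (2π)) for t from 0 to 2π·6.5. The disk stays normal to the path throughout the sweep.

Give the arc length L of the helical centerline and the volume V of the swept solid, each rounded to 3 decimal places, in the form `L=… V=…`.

L=943.426 V=36307.286

2πR = 2π·23 = 144.513262
per-turn = √(144.513262² + 13.5²) = √(20884.0829 + 182.25) = √21066.3329 = 145.142457
L = 6.5 × 145.142457 = 943.425972
V = π·3.5² × L = 38.484510 × 943.425972 = 36307.286279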